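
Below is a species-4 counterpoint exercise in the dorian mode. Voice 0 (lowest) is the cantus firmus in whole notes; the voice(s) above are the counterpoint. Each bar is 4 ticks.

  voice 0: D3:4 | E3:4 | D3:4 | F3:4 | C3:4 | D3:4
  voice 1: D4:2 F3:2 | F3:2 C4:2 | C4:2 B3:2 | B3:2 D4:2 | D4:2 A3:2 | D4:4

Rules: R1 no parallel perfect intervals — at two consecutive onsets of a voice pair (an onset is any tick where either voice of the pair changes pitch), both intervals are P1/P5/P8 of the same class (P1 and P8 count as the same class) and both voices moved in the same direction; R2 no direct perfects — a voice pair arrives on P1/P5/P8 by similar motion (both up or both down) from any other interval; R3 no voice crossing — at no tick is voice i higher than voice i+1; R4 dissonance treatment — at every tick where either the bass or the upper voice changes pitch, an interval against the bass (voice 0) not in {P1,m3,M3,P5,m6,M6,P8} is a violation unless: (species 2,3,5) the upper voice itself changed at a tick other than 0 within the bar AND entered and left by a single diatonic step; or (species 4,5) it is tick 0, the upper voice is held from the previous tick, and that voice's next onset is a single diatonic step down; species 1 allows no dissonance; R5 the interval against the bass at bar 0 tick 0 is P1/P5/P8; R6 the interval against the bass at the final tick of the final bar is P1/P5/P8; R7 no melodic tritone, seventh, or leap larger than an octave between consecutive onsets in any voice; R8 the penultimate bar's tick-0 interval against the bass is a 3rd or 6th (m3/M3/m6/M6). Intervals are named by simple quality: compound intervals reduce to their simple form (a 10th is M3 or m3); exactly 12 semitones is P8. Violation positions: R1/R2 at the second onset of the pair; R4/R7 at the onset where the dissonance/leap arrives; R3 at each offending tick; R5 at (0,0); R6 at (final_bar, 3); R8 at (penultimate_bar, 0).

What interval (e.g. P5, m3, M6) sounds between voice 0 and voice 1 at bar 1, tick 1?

voice 0=E3 voice 1=F3 -> m2

m2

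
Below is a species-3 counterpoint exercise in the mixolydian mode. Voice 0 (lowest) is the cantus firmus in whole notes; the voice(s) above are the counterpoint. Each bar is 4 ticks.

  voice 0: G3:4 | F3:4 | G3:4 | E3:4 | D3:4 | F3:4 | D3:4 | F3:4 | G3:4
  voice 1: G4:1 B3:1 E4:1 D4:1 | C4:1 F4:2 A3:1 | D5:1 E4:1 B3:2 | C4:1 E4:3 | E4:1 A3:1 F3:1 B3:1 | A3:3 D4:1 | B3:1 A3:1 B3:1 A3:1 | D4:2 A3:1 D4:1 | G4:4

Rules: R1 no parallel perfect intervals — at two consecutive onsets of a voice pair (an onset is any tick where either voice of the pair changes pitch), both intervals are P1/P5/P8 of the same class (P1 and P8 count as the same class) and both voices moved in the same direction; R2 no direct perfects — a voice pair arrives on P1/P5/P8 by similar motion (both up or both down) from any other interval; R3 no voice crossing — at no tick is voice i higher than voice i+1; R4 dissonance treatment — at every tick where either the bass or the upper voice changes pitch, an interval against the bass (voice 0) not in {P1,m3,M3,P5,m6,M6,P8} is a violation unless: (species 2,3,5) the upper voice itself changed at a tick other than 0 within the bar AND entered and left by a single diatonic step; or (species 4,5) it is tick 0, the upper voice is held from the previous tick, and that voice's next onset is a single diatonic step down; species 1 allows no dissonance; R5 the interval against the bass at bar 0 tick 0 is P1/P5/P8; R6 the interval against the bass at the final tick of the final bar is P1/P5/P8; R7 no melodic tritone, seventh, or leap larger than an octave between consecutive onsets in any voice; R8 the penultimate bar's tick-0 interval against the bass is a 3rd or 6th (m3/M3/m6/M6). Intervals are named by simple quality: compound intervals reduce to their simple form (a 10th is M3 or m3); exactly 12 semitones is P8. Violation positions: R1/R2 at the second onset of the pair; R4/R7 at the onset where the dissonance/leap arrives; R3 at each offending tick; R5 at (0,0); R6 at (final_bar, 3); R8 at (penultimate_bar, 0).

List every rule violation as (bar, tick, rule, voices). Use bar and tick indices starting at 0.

(1, 0, R1, (0, 1))
(2, 0, R2, (0, 1))
(2, 0, R7, (1,))
(2, 1, R7, (1,))
(4, 0, R4, (0, 1))
(4, 3, R7, (1,))
(8, 0, R2, (0, 1))

bar 0: v0=G3 v1=G4 downbeat P8
bar 1: v0=F3 v1=C4 downbeat P5
bar 2: v0=G3 v1=D5 downbeat P5
bar 3: v0=E3 v1=C4 downbeat m6
bar 4: v0=D3 v1=E4 downbeat M2
bar 5: v0=F3 v1=A3 downbeat M3
bar 6: v0=D3 v1=B3 downbeat M6
bar 7: v0=F3 v1=D4 downbeat M6
bar 8: v0=G3 v1=G4 downbeat P8
  -> R1 @ bar 1 tick 0 v(0, 1): G3/D4 P5 -> F3/C4 P5 similar
  -> R2 @ bar 2 tick 0 v(0, 1): F3/A3 M3 -> G3/D5 P5 similar
  -> R7 @ bar 2 tick 0 v(1,): A3->D5 leap 17st
  -> R7 @ bar 2 tick 1 v(1,): D5->E4 leap 10st
  -> R4 @ bar 4 tick 0 v(0, 1): D3/E4 M2 untreated
  -> R7 @ bar 4 tick 3 v(1,): F3->B3 leap 6st
  -> R2 @ bar 8 tick 0 v(0, 1): F3/D4 M6 -> G3/G4 P8 similar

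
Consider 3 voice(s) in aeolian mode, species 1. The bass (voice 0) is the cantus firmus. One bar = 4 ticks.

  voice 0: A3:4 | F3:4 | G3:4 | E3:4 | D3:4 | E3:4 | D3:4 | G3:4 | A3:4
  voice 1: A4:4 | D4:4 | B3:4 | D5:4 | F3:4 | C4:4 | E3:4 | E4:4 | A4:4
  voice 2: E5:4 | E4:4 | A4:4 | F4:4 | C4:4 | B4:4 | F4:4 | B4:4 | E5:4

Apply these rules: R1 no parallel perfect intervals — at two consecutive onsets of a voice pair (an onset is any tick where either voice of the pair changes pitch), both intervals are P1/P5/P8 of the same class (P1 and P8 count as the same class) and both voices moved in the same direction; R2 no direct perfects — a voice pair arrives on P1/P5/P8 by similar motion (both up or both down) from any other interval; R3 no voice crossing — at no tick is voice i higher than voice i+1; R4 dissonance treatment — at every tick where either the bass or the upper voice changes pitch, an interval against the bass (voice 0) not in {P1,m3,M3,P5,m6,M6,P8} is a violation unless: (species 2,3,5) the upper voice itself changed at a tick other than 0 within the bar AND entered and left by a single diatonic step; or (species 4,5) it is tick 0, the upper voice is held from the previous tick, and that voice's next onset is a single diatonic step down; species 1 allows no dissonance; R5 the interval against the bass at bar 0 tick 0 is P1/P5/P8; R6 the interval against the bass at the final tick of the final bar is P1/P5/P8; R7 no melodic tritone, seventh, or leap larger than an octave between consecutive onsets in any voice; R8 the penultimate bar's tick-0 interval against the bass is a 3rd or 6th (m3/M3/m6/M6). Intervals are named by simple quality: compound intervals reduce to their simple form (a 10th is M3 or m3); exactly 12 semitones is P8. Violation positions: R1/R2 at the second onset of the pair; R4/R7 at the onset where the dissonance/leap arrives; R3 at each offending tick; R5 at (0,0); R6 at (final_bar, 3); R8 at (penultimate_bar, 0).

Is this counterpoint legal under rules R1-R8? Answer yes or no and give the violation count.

bar 0: v0=A3 v1=A4 v2=E5 (P5)
bar 1: v0=F3 v1=D4 v2=E4 (M7)
bar 2: v0=G3 v1=B3 v2=A4 (M2)
bar 3: v0=E3 v1=D5 v2=F4 (m2)
bar 4: v0=D3 v1=F3 v2=C4 (m7)
bar 5: v0=E3 v1=C4 v2=B4 (P5)
bar 6: v0=D3 v1=E3 v2=F4 (m3)
bar 7: v0=G3 v1=E4 v2=B4 (M3)
bar 8: v0=A3 v1=A4 v2=E5 (P5)
  R4 @ bar1.0: F3/E4 M7 untreated
  R4 @ bar2.0: G3/A4 M2 untreated
  R3 @ bar3.0: D5 above F4
  R4 @ bar3.0: E3/D5 m7 untreated
  R4 @ bar3.0: E3/F4 m2 untreated
  R7 @ bar3.0: B3->D5 leap 15st
  R3 @ bar3.1: D5 above F4
  R3 @ bar3.2: D5 above F4
  R3 @ bar3.3: D5 above F4
  R2 @ bar4.0: D5/F4 M6 -> F3/C4 P5 similar
  R4 @ bar4.0: D3/C4 m7 untreated
  R7 @ bar4.0: D5->F3 leap 21st
  R2 @ bar5.0: D3/C4 m7 -> E3/B4 P5 similar
  R7 @ bar5.0: C4->B4 leap 11st
  R4 @ bar6.0: D3/E3 M2 untreated
  R7 @ bar6.0: B4->F4 leap 6st
  R2 @ bar7.0: E3/F4 m2 -> E4/B4 P5 similar
  R7 @ bar7.0: F4->B4 leap 6st
  R1 @ bar8.0: E4/B4 P5 -> A4/E5 P5 similar
  R2 @ bar8.0: G3/E4 M6 -> A3/A4 P8 similar
  R2 @ bar8.0: G3/B4 M3 -> A3/E5 P5 similar

No (21 violations)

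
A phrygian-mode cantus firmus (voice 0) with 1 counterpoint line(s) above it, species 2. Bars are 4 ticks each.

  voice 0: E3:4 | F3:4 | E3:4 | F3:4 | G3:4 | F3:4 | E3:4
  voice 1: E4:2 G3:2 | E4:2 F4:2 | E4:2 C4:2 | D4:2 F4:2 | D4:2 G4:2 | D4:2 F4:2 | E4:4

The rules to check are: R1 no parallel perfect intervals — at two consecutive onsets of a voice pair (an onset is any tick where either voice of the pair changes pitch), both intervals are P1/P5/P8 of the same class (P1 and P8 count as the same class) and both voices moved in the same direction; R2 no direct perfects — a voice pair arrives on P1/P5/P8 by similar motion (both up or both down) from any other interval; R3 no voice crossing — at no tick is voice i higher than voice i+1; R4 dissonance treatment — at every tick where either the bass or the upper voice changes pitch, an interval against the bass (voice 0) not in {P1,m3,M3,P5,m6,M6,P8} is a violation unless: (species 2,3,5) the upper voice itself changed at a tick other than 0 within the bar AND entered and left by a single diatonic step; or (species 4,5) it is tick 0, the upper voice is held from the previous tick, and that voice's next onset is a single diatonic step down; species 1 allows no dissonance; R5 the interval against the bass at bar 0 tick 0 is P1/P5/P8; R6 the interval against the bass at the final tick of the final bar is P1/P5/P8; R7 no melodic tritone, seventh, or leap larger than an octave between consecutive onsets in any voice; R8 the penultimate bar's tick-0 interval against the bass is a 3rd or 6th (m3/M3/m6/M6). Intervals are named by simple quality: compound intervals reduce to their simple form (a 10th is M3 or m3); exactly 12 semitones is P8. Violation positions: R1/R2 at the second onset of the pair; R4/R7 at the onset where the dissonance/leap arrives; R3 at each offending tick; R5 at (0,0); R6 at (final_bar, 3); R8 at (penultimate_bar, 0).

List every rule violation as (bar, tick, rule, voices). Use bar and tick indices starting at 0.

(1, 0, R4, (0, 1))
(2, 0, R1, (0, 1))
(6, 0, R1, (0, 1))

bar 0: v0=E3 v1=E4 downbeat P8
bar 1: v0=F3 v1=E4 downbeat M7
bar 2: v0=E3 v1=E4 downbeat P8
bar 3: v0=F3 v1=D4 downbeat M6
bar 4: v0=G3 v1=D4 downbeat P5
bar 5: v0=F3 v1=D4 downbeat M6
bar 6: v0=E3 v1=E4 downbeat P8
  -> R4 @ bar 1 tick 0 v(0, 1): F3/E4 M7 untreated
  -> R1 @ bar 2 tick 0 v(0, 1): F3/F4 P8 -> E3/E4 P8 similar
  -> R1 @ bar 6 tick 0 v(0, 1): F3/F4 P8 -> E3/E4 P8 similar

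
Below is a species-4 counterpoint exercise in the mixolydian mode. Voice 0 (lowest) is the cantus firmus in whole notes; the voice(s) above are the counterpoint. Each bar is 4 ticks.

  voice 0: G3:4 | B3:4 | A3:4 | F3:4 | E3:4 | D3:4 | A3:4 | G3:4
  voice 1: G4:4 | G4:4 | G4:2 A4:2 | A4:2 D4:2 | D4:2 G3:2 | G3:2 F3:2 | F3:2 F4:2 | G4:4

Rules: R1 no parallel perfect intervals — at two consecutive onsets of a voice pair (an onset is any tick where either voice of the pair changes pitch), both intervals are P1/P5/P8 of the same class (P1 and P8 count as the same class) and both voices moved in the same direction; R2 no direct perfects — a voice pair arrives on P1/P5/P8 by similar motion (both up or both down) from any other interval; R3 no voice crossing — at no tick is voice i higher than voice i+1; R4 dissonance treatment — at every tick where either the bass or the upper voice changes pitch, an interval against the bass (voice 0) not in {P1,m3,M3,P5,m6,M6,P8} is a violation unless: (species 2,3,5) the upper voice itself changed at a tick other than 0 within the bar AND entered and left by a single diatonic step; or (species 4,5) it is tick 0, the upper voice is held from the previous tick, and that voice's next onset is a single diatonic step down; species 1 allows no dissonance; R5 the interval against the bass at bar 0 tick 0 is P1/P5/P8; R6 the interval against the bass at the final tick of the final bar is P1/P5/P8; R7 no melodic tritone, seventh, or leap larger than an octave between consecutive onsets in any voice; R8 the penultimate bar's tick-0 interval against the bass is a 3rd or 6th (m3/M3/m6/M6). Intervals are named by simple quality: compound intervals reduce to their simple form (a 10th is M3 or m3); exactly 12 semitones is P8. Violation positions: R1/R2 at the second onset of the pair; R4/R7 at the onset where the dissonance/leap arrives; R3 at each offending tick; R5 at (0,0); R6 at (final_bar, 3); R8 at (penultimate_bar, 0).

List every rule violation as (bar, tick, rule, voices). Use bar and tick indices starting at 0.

(2, 0, R4, (0, 1))
(4, 0, R4, (0, 1))
(6, 0, R3, (0, 1))
(6, 1, R3, (0, 1))

bar 0: v0=G3 v1=G4 downbeat P8
bar 1: v0=B3 v1=G4 downbeat m6
bar 2: v0=A3 v1=G4 downbeat m7
bar 3: v0=F3 v1=A4 downbeat M3
bar 4: v0=E3 v1=D4 downbeat m7
bar 5: v0=D3 v1=G3 downbeat P4
bar 6: v0=A3 v1=F3 downbeat M3
bar 7: v0=G3 v1=G4 downbeat P8
  -> R4 @ bar 2 tick 0 v(0, 1): A3/G4 m7 untreated
  -> R4 @ bar 4 tick 0 v(0, 1): E3/D4 m7 untreated
  -> R3 @ bar 6 tick 0 v(0, 1): A3 above F3
  -> R3 @ bar 6 tick 1 v(0, 1): A3 above F3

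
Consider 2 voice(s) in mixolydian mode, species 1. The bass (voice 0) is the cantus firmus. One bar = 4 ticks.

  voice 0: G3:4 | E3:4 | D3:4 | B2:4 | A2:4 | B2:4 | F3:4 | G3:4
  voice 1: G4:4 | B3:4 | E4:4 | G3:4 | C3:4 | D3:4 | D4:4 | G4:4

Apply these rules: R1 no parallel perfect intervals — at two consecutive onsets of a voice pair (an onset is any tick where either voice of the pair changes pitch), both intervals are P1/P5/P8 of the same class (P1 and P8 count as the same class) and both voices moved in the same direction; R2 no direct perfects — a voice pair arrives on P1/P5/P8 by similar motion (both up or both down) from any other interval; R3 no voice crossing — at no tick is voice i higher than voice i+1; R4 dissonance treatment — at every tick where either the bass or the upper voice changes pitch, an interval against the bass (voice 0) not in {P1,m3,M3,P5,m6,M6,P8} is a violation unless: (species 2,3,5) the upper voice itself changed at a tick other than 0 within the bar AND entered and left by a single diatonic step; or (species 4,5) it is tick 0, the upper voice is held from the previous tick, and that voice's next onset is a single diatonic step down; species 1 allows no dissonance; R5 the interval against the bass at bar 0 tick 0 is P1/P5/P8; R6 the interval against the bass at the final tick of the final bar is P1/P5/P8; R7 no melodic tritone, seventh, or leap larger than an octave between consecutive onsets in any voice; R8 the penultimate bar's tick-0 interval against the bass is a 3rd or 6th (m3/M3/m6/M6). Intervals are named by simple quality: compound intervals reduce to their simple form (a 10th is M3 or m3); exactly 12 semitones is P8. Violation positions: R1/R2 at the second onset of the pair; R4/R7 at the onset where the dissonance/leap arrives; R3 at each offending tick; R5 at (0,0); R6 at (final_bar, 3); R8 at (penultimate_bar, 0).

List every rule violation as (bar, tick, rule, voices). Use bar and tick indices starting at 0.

bar 0: v0=G3 v1=G4 downbeat P8
bar 1: v0=E3 v1=B3 downbeat P5
bar 2: v0=D3 v1=E4 downbeat M2
bar 3: v0=B2 v1=G3 downbeat m6
bar 4: v0=A2 v1=C3 downbeat m3
bar 5: v0=B2 v1=D3 downbeat m3
bar 6: v0=F3 v1=D4 downbeat M6
bar 7: v0=G3 v1=G4 downbeat P8
  -> R2 @ bar 1 tick 0 v(0, 1): G3/G4 P8 -> E3/B3 P5 similar
  -> R4 @ bar 2 tick 0 v(0, 1): D3/E4 M2 untreated
  -> R7 @ bar 6 tick 0 v(0,): B2->F3 leap 6st
  -> R2 @ bar 7 tick 0 v(0, 1): F3/D4 M6 -> G3/G4 P8 similar

(1, 0, R2, (0, 1))
(2, 0, R4, (0, 1))
(6, 0, R7, (0,))
(7, 0, R2, (0, 1))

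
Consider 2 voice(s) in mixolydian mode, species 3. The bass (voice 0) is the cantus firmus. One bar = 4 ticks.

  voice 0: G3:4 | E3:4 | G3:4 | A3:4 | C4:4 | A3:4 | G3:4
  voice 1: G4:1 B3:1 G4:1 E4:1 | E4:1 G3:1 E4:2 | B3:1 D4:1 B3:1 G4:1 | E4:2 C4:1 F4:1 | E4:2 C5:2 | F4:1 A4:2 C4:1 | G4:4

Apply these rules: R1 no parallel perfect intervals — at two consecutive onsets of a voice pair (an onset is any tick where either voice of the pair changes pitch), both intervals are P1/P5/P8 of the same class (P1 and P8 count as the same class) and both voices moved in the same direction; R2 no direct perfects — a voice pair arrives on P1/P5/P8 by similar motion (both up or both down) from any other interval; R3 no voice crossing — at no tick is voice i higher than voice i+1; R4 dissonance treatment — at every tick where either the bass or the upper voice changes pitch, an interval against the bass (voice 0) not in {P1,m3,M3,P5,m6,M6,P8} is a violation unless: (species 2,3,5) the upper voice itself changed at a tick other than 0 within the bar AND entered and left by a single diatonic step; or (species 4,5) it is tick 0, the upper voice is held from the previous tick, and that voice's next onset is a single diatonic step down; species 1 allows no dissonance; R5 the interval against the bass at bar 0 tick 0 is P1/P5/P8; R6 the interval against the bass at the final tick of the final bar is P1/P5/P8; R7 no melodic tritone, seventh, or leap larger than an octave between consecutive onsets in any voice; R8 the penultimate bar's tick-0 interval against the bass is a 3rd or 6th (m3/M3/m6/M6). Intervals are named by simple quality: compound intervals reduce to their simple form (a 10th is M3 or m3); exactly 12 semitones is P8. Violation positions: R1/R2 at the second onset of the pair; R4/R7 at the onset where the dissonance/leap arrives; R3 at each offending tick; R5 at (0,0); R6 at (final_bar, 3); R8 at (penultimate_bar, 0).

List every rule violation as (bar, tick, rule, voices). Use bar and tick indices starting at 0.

bar 0: v0=G3 v1=G4 downbeat P8
bar 1: v0=E3 v1=E4 downbeat P8
bar 2: v0=G3 v1=B3 downbeat M3
bar 3: v0=A3 v1=E4 downbeat P5
bar 4: v0=C4 v1=E4 downbeat M3
bar 5: v0=A3 v1=F4 downbeat m6
bar 6: v0=G3 v1=G4 downbeat P8

No violations across 7 bars (G3..G3 vs G4..G4).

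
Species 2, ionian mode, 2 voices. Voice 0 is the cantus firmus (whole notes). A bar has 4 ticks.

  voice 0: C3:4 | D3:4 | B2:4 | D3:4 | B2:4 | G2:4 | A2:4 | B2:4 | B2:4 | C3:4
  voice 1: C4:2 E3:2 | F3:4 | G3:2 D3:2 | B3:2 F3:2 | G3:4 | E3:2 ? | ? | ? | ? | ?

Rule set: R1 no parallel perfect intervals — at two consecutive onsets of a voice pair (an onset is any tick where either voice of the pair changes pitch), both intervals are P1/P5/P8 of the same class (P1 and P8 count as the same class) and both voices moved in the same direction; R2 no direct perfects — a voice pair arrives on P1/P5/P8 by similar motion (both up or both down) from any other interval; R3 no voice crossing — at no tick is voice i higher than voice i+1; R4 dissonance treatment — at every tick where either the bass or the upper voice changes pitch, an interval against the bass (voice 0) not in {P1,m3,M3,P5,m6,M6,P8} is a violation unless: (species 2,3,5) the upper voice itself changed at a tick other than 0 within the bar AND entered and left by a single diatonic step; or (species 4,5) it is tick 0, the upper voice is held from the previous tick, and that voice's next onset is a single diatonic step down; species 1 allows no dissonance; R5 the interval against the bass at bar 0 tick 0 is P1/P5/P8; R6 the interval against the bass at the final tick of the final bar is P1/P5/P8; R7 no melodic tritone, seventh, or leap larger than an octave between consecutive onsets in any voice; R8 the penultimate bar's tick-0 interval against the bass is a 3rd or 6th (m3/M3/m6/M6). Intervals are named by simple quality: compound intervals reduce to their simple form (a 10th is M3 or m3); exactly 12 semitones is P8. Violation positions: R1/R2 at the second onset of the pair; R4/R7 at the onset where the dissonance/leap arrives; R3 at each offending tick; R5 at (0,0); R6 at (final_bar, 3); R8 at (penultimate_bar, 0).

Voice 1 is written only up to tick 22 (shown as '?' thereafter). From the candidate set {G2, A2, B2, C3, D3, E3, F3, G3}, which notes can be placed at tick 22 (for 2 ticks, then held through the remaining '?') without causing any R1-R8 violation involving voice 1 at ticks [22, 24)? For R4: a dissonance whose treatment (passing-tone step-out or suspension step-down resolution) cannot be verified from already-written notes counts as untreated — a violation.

G2: legal
A2: violates R4
B2: legal
C3: violates R4
D3: legal
E3: legal
F3: violates R4
G3: legal

{B2, D3, E3, G2, G3}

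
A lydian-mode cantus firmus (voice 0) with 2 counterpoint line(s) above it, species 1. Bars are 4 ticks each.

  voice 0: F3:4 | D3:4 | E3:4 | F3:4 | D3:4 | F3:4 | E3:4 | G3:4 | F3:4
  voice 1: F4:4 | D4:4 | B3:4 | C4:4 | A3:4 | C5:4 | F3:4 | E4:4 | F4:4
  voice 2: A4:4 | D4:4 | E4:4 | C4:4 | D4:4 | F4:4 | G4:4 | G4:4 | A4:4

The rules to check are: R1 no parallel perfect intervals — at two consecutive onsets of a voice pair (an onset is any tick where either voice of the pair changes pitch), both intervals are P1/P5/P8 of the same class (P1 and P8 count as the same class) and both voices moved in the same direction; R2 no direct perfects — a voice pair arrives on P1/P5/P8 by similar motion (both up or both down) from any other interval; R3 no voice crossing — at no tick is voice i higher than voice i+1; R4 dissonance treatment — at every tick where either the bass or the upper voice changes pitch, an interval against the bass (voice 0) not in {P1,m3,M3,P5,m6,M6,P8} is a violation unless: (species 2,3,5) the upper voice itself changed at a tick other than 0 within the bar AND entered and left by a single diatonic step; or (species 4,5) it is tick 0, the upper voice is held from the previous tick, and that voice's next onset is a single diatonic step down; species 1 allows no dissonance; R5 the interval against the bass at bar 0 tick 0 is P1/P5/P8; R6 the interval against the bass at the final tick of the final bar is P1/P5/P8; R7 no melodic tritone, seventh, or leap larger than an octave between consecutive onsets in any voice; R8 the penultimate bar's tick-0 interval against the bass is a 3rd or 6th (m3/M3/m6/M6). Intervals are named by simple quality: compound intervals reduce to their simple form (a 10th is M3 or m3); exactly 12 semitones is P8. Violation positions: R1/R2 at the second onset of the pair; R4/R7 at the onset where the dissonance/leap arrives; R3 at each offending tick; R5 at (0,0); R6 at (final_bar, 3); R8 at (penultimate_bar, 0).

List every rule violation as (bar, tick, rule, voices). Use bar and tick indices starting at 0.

bar 0: v0=F3 v1=F4 v2=A4 downbeat M3
bar 1: v0=D3 v1=D4 v2=D4 downbeat P8
bar 2: v0=E3 v1=B3 v2=E4 downbeat P8
bar 3: v0=F3 v1=C4 v2=C4 downbeat P5
bar 4: v0=D3 v1=A3 v2=D4 downbeat P8
bar 5: v0=F3 v1=C5 v2=F4 downbeat P8
bar 6: v0=E3 v1=F3 v2=G4 downbeat m3
bar 7: v0=G3 v1=E4 v2=G4 downbeat P8
bar 8: v0=F3 v1=F4 v2=A4 downbeat M3
  -> R5 @ bar 0 tick 0 v(0, 2): opens on M3
  -> R1 @ bar 1 tick 0 v(0, 1): F3/F4 P8 -> D3/D4 P8 similar
  -> R2 @ bar 1 tick 0 v(0, 2): F3/A4 M3 -> D3/D4 P8 similar
  -> R2 @ bar 1 tick 0 v(1, 2): F4/A4 M3 -> D4/D4 P1 similar
  -> R1 @ bar 2 tick 0 v(0, 2): D3/D4 P8 -> E3/E4 P8 similar
  -> R1 @ bar 3 tick 0 v(0, 1): E3/B3 P5 -> F3/C4 P5 similar
  -> R1 @ bar 4 tick 0 v(0, 1): F3/C4 P5 -> D3/A3 P5 similar
  -> R1 @ bar 5 tick 0 v(0, 1): D3/A3 P5 -> F3/C5 P5 similar
  -> R1 @ bar 5 tick 0 v(0, 2): D3/D4 P8 -> F3/F4 P8 similar
  -> R2 @ bar 5 tick 0 v(1, 2): A3/D4 P4 -> C5/F4 P5 similar
  -> R3 @ bar 5 tick 0 v(1, 2): C5 above F4
  -> R7 @ bar 5 tick 0 v(1,): A3->C5 leap 15st
  -> R3 @ bar 5 tick 1 v(1, 2): C5 above F4
  -> R3 @ bar 5 tick 2 v(1, 2): C5 above F4
  -> R3 @ bar 5 tick 3 v(1, 2): C5 above F4
  -> R4 @ bar 6 tick 0 v(0, 1): E3/F3 m2 untreated
  -> R7 @ bar 6 tick 0 v(1,): C5->F3 leap 19st
  -> R7 @ bar 7 tick 0 v(1,): F3->E4 leap 11st
  -> R8 @ bar 7 tick 0 v(0, 2): penult P8 not 3rd/6th
  -> R6 @ bar 8 tick 3 v(0, 2): closes on M3

(0, 0, R5, (0, 2))
(1, 0, R1, (0, 1))
(1, 0, R2, (0, 2))
(1, 0, R2, (1, 2))
(2, 0, R1, (0, 2))
(3, 0, R1, (0, 1))
(4, 0, R1, (0, 1))
(5, 0, R1, (0, 1))
(5, 0, R1, (0, 2))
(5, 0, R2, (1, 2))
(5, 0, R3, (1, 2))
(5, 0, R7, (1,))
(5, 1, R3, (1, 2))
(5, 2, R3, (1, 2))
(5, 3, R3, (1, 2))
(6, 0, R4, (0, 1))
(6, 0, R7, (1,))
(7, 0, R7, (1,))
(7, 0, R8, (0, 2))
(8, 3, R6, (0, 2))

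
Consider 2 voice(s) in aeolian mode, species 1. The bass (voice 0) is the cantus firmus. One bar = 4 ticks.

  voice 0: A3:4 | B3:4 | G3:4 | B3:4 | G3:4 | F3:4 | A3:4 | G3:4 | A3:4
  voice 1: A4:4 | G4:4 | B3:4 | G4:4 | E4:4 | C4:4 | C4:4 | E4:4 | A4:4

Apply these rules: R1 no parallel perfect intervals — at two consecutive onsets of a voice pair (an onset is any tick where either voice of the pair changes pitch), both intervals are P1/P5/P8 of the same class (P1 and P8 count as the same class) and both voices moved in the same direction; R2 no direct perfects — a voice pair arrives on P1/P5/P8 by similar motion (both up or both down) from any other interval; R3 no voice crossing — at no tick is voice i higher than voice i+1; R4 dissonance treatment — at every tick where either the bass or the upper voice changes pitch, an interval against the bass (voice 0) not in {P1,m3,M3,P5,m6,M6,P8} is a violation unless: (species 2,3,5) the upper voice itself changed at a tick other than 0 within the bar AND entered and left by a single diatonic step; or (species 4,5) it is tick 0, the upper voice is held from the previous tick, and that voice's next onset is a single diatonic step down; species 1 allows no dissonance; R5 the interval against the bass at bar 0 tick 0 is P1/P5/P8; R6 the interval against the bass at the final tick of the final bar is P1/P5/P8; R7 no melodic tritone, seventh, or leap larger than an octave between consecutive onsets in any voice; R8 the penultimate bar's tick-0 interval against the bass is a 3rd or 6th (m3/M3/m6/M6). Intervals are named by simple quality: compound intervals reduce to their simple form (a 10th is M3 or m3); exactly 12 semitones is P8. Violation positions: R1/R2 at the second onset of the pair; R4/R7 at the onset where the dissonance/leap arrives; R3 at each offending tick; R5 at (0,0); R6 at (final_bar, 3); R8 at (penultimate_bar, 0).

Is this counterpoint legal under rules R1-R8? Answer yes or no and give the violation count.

No (2 violations)

bar 0: v0=A3 v1=A4 (P8)
bar 1: v0=B3 v1=G4 (m6)
bar 2: v0=G3 v1=B3 (M3)
bar 3: v0=B3 v1=G4 (m6)
bar 4: v0=G3 v1=E4 (M6)
bar 5: v0=F3 v1=C4 (P5)
bar 6: v0=A3 v1=C4 (m3)
bar 7: v0=G3 v1=E4 (M6)
bar 8: v0=A3 v1=A4 (P8)
  R2 @ bar5.0: G3/E4 M6 -> F3/C4 P5 similar
  R2 @ bar8.0: G3/E4 M6 -> A3/A4 P8 similar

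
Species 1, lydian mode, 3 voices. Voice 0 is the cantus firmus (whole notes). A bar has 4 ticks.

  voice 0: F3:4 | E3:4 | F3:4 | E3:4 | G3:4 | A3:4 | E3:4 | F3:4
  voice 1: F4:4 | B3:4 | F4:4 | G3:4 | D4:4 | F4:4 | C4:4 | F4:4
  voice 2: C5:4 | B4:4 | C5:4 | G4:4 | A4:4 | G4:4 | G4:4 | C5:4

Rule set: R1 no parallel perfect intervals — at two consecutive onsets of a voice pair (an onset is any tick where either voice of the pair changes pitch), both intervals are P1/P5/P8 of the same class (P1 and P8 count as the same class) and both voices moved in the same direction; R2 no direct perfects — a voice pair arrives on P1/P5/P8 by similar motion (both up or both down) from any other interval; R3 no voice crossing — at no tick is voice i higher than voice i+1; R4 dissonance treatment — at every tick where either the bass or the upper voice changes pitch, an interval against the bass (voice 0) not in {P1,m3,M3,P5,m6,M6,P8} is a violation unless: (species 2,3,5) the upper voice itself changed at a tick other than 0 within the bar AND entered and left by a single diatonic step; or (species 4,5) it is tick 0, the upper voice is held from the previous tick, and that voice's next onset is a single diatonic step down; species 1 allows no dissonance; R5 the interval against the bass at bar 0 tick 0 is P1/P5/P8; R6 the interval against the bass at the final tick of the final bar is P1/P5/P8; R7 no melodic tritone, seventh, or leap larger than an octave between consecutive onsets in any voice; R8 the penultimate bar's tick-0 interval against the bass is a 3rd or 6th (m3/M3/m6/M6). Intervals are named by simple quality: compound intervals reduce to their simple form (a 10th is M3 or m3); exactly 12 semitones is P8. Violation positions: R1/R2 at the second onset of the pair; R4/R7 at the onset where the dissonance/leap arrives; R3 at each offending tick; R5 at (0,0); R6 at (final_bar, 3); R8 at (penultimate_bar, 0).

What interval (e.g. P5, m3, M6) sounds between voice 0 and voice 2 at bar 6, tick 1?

voice 0=E3 voice 2=G4 -> m3

m3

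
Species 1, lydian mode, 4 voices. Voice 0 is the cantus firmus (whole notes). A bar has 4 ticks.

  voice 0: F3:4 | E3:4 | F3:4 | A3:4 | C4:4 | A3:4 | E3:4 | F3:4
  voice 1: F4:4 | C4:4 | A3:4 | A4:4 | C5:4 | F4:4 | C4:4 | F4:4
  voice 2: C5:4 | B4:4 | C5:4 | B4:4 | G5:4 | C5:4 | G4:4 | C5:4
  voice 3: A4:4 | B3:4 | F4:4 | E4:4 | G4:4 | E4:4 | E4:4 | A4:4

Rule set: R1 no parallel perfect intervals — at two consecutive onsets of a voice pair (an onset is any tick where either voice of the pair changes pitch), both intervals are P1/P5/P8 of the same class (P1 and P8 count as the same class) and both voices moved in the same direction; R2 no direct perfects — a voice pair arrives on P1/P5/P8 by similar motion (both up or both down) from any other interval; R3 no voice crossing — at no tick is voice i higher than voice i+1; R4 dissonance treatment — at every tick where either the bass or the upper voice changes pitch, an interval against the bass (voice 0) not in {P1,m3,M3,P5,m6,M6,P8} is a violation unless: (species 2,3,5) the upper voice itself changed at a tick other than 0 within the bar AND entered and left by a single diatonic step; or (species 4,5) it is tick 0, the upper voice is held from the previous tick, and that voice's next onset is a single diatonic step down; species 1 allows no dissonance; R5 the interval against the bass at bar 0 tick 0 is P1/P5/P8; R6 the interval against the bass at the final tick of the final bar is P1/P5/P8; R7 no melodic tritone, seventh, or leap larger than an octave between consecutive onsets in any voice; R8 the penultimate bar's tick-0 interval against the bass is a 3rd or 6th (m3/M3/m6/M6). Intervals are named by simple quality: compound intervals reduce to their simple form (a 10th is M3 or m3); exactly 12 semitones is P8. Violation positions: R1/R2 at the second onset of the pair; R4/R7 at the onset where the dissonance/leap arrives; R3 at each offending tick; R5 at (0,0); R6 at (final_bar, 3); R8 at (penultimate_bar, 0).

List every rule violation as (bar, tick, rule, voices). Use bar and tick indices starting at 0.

(0, 0, R3, (2, 3))
(0, 0, R5, (0, 3))
(0, 1, R3, (2, 3))
(0, 2, R3, (2, 3))
(0, 3, R3, (2, 3))
(1, 0, R1, (0, 2))
(1, 0, R2, (0, 3))
(1, 0, R2, (2, 3))
(1, 0, R3, (2, 3))
(1, 0, R7, (3,))
(1, 1, R3, (2, 3))
(1, 2, R3, (2, 3))
(1, 3, R3, (2, 3))
(2, 0, R1, (0, 2))
(2, 0, R2, (0, 3))
(2, 0, R2, (2, 3))
(2, 0, R3, (2, 3))
(2, 0, R7, (3,))
(2, 1, R3, (2, 3))
(2, 2, R3, (2, 3))
(2, 3, R3, (2, 3))
(3, 0, R1, (2, 3))
(3, 0, R2, (0, 1))
(3, 0, R3, (2, 3))
(3, 0, R4, (0, 2))
(3, 1, R3, (2, 3))
(3, 2, R3, (2, 3))
(3, 3, R3, (2, 3))
(4, 0, R1, (0, 1))
(4, 0, R1, (0, 3))
(4, 0, R2, (0, 2))
(4, 0, R2, (1, 2))
(4, 0, R2, (2, 3))
(4, 0, R3, (2, 3))
(4, 1, R3, (2, 3))
(4, 2, R3, (2, 3))
(4, 3, R3, (2, 3))
(5, 0, R1, (0, 3))
(5, 0, R1, (1, 2))
(5, 0, R3, (2, 3))
(5, 1, R3, (2, 3))
(5, 2, R3, (2, 3))
(5, 3, R3, (2, 3))
(6, 0, R1, (1, 2))
(6, 0, R3, (2, 3))
(6, 0, R8, (0, 3))
(6, 1, R3, (2, 3))
(6, 2, R3, (2, 3))
(6, 3, R3, (2, 3))
(7, 0, R1, (1, 2))
(7, 0, R2, (0, 1))
(7, 0, R2, (0, 2))
(7, 0, R3, (2, 3))
(7, 1, R3, (2, 3))
(7, 2, R3, (2, 3))
(7, 3, R3, (2, 3))
(7, 3, R6, (0, 3))

bar 0: v0=F3 v1=F4 v2=C5 v3=A4 downbeat M3
bar 1: v0=E3 v1=C4 v2=B4 v3=B3 downbeat P5
bar 2: v0=F3 v1=A3 v2=C5 v3=F4 downbeat P8
bar 3: v0=A3 v1=A4 v2=B4 v3=E4 downbeat P5
bar 4: v0=C4 v1=C5 v2=G5 v3=G4 downbeat P5
bar 5: v0=A3 v1=F4 v2=C5 v3=E4 downbeat P5
bar 6: v0=E3 v1=C4 v2=G4 v3=E4 downbeat P8
bar 7: v0=F3 v1=F4 v2=C5 v3=A4 downbeat M3
  -> R3 @ bar 0 tick 0 v(2, 3): C5 above A4
  -> R5 @ bar 0 tick 0 v(0, 3): opens on M3
  -> R3 @ bar 0 tick 1 v(2, 3): C5 above A4
  -> R3 @ bar 0 tick 2 v(2, 3): C5 above A4
  -> R3 @ bar 0 tick 3 v(2, 3): C5 above A4
  -> R1 @ bar 1 tick 0 v(0, 2): F3/C5 P5 -> E3/B4 P5 similar
  -> R2 @ bar 1 tick 0 v(0, 3): F3/A4 M3 -> E3/B3 P5 similar
  -> R2 @ bar 1 tick 0 v(2, 3): C5/A4 m3 -> B4/B3 P8 similar
  -> R3 @ bar 1 tick 0 v(2, 3): B4 above B3
  -> R7 @ bar 1 tick 0 v(3,): A4->B3 leap 10st
  -> R3 @ bar 1 tick 1 v(2, 3): B4 above B3
  -> R3 @ bar 1 tick 2 v(2, 3): B4 above B3
  -> R3 @ bar 1 tick 3 v(2, 3): B4 above B3
  -> R1 @ bar 2 tick 0 v(0, 2): E3/B4 P5 -> F3/C5 P5 similar
  -> R2 @ bar 2 tick 0 v(0, 3): E3/B3 P5 -> F3/F4 P8 similar
  -> R2 @ bar 2 tick 0 v(2, 3): B4/B3 P8 -> C5/F4 P5 similar
  -> R3 @ bar 2 tick 0 v(2, 3): C5 above F4
  -> R7 @ bar 2 tick 0 v(3,): B3->F4 leap 6st
  -> R3 @ bar 2 tick 1 v(2, 3): C5 above F4
  -> R3 @ bar 2 tick 2 v(2, 3): C5 above F4
  -> R3 @ bar 2 tick 3 v(2, 3): C5 above F4
  -> R1 @ bar 3 tick 0 v(2, 3): C5/F4 P5 -> B4/E4 P5 similar
  -> R2 @ bar 3 tick 0 v(0, 1): F3/A3 M3 -> A3/A4 P8 similar
  -> R3 @ bar 3 tick 0 v(2, 3): B4 above E4
  -> R4 @ bar 3 tick 0 v(0, 2): A3/B4 M2 untreated
  -> R3 @ bar 3 tick 1 v(2, 3): B4 above E4
  -> R3 @ bar 3 tick 2 v(2, 3): B4 above E4
  -> R3 @ bar 3 tick 3 v(2, 3): B4 above E4
  -> R1 @ bar 4 tick 0 v(0, 1): A3/A4 P8 -> C4/C5 P8 similar
  -> R1 @ bar 4 tick 0 v(0, 3): A3/E4 P5 -> C4/G4 P5 similar
  -> R2 @ bar 4 tick 0 v(0, 2): A3/B4 M2 -> C4/G5 P5 similar
  -> R2 @ bar 4 tick 0 v(1, 2): A4/B4 M2 -> C5/G5 P5 similar
  -> R2 @ bar 4 tick 0 v(2, 3): B4/E4 P5 -> G5/G4 P8 similar
  -> R3 @ bar 4 tick 0 v(2, 3): G5 above G4
  -> R3 @ bar 4 tick 1 v(2, 3): G5 above G4
  -> R3 @ bar 4 tick 2 v(2, 3): G5 above G4
  -> R3 @ bar 4 tick 3 v(2, 3): G5 above G4
  -> R1 @ bar 5 tick 0 v(0, 3): C4/G4 P5 -> A3/E4 P5 similar
  -> R1 @ bar 5 tick 0 v(1, 2): C5/G5 P5 -> F4/C5 P5 similar
  -> R3 @ bar 5 tick 0 v(2, 3): C5 above E4
  -> R3 @ bar 5 tick 1 v(2, 3): C5 above E4
  -> R3 @ bar 5 tick 2 v(2, 3): C5 above E4
  -> R3 @ bar 5 tick 3 v(2, 3): C5 above E4
  -> R1 @ bar 6 tick 0 v(1, 2): F4/C5 P5 -> C4/G4 P5 similar
  -> R3 @ bar 6 tick 0 v(2, 3): G4 above E4
  -> R8 @ bar 6 tick 0 v(0, 3): penult P8 not 3rd/6th
  -> R3 @ bar 6 tick 1 v(2, 3): G4 above E4
  -> R3 @ bar 6 tick 2 v(2, 3): G4 above E4
  -> R3 @ bar 6 tick 3 v(2, 3): G4 above E4
  -> R1 @ bar 7 tick 0 v(1, 2): C4/G4 P5 -> F4/C5 P5 similar
  -> R2 @ bar 7 tick 0 v(0, 1): E3/C4 m6 -> F3/F4 P8 similar
  -> R2 @ bar 7 tick 0 v(0, 2): E3/G4 m3 -> F3/C5 P5 similar
  -> R3 @ bar 7 tick 0 v(2, 3): C5 above A4
  -> R3 @ bar 7 tick 1 v(2, 3): C5 above A4
  -> R3 @ bar 7 tick 2 v(2, 3): C5 above A4
  -> R3 @ bar 7 tick 3 v(2, 3): C5 above A4
  -> R6 @ bar 7 tick 3 v(0, 3): closes on M3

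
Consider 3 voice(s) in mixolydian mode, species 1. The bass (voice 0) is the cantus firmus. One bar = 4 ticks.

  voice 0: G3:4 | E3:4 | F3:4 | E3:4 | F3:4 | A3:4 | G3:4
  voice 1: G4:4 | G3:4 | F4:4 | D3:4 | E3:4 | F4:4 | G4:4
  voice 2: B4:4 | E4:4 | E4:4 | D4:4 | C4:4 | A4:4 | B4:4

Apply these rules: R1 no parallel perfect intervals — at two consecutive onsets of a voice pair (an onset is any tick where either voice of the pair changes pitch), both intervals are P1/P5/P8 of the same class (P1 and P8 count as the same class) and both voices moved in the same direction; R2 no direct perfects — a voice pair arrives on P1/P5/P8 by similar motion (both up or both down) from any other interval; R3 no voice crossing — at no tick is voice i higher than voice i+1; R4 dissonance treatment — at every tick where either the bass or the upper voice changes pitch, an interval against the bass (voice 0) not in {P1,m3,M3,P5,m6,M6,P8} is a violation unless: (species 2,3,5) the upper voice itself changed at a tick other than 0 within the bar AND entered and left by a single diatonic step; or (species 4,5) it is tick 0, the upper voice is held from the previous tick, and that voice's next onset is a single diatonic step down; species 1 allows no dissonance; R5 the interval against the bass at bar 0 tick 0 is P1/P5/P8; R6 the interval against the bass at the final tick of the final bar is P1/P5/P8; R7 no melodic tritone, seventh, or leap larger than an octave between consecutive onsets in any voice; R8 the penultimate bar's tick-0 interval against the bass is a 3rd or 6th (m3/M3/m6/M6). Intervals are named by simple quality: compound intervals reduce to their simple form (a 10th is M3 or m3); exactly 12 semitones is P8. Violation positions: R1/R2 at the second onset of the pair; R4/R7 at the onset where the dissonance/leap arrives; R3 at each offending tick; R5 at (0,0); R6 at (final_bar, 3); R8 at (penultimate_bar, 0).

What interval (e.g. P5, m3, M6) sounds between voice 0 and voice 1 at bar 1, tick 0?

voice 0=E3 voice 1=G3 -> m3

m3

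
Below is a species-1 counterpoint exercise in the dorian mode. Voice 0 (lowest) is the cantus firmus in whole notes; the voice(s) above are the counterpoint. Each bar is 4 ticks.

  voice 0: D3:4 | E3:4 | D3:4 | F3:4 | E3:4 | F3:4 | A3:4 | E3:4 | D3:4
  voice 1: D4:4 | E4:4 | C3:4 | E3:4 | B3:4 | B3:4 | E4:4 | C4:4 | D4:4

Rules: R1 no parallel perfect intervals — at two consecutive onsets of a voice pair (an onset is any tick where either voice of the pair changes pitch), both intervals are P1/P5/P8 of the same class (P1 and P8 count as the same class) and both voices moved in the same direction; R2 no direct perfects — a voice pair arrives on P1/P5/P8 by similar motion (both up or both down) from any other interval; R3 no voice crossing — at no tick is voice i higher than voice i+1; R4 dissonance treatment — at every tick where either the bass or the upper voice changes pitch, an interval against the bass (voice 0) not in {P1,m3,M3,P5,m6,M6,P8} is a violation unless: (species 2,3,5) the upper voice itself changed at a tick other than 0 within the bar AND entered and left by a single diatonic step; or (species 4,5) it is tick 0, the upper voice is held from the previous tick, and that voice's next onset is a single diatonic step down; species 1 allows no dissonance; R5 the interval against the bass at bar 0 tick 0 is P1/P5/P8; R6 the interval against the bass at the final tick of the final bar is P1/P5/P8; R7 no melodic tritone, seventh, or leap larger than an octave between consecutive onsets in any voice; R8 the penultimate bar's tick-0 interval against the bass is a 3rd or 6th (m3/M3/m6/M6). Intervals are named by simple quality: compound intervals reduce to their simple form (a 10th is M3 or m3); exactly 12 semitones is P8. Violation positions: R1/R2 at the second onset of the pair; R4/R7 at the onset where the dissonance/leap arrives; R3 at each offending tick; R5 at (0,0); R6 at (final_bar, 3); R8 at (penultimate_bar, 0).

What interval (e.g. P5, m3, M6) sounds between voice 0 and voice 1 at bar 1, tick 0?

P8

voice 0=E3 voice 1=E4 -> P8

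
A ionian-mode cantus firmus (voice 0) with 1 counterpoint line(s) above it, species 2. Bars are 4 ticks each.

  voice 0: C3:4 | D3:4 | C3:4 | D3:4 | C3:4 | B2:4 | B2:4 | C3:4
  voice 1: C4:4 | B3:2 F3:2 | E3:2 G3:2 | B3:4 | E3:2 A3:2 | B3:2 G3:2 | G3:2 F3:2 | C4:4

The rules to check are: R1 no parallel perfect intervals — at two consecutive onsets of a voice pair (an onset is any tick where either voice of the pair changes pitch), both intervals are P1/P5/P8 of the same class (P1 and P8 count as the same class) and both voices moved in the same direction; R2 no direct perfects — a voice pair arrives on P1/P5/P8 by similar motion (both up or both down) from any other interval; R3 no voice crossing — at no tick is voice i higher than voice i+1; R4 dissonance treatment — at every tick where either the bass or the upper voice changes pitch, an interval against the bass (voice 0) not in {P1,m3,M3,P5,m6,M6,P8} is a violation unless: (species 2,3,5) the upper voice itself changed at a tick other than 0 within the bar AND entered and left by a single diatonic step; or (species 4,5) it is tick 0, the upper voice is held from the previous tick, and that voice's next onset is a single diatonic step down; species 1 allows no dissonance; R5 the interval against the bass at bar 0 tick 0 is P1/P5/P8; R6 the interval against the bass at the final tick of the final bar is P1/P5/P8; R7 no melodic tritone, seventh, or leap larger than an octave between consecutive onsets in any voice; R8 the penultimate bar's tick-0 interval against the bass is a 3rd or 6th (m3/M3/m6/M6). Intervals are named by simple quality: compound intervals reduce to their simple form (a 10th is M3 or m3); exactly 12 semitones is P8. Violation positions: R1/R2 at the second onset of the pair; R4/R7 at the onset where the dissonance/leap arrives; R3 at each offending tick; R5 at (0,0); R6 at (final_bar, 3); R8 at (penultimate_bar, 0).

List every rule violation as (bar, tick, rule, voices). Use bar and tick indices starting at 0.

bar 0: v0=C3 v1=C4 downbeat P8
bar 1: v0=D3 v1=B3 downbeat M6
bar 2: v0=C3 v1=E3 downbeat M3
bar 3: v0=D3 v1=B3 downbeat M6
bar 4: v0=C3 v1=E3 downbeat M3
bar 5: v0=B2 v1=B3 downbeat P8
bar 6: v0=B2 v1=G3 downbeat m6
bar 7: v0=C3 v1=C4 downbeat P8
  -> R7 @ bar 1 tick 2 v(1,): B3->F3 leap 6st
  -> R4 @ bar 6 tick 2 v(0, 1): B2/F3 TT untreated
  -> R2 @ bar 7 tick 0 v(0, 1): B2/F3 TT -> C3/C4 P8 similar

(1, 2, R7, (1,))
(6, 2, R4, (0, 1))
(7, 0, R2, (0, 1))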